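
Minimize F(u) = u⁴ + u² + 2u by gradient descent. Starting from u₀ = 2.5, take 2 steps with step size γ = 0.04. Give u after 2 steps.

-0.33408768

F′(u) = 4u³ + 2u + 2
u₁ = 2.5 − 0.04·69.5 = -0.28
u₂ = -0.28 − 0.04·1.352192 = -0.33408768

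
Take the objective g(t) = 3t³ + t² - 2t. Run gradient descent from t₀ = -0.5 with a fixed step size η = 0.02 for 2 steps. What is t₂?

-0.4679405

g′(t) = 9t² + 2t - 2
Step 1: g′(-0.5) = -0.75; t₁ = -0.5 − 0.02·(-0.75) = -0.485
Step 2: g′(-0.485) = -0.852975; t₂ = -0.485 − 0.02·(-0.852975) = -0.4679405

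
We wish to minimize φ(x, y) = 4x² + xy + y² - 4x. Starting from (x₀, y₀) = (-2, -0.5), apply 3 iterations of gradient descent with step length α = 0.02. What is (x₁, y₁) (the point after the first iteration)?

(-1.59, -0.44)

∇φ = (8x + y - 4, x + 2y)
Step 1: at (-2, -0.5), ∇φ = (-20.5, -3) → (-2, -0.5) − 0.02·(-20.5, -3) = (-1.59, -0.44)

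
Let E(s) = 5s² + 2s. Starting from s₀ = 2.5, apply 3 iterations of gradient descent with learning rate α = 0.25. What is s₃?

-9.3125

E′(s) = 10s + 2
Step 1: E′(2.5) = 27; s₁ = 2.5 − 0.25·27 = -4.25
Step 2: E′(-4.25) = -40.5; s₂ = -4.25 − 0.25·(-40.5) = 5.875
Step 3: E′(5.875) = 60.75; s₃ = 5.875 − 0.25·60.75 = -9.3125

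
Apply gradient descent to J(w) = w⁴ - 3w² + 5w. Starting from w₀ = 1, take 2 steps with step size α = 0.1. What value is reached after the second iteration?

J′(w) = 4w³ - 6w + 5
Step 1: J′(1) = 3; w₁ = 1 − 0.1·3 = 0.7
Step 2: J′(0.7) = 2.172; w₂ = 0.7 − 0.1·2.172 = 0.4828

0.4828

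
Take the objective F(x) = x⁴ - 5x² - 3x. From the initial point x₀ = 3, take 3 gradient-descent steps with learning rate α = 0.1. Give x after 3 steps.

-8491.89375

F′(x) = 4x³ - 10x - 3
Step 1: F′(3) = 75; x₁ = 3 − 0.1·75 = -4.5
Step 2: F′(-4.5) = -322.5; x₂ = -4.5 − 0.1·(-322.5) = 27.75
Step 3: F′(27.75) = 85196.4375; x₃ = 27.75 − 0.1·85196.4375 = -8491.89375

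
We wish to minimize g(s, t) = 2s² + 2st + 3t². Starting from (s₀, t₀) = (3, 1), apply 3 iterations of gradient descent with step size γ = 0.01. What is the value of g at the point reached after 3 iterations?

18.384568664

∇g = (4s + 2t, 2s + 6t)
(s₁, t₁) = (3, 1) − 0.01·(14, 12) = (2.86, 0.88)
(s₂, t₂) = (2.86, 0.88) − 0.01·(13.2, 11) = (2.728, 0.77)
(s₃, t₃) = (2.728, 0.77) − 0.01·(12.452, 10.076) = (2.60348, 0.66924)
g(2.60348, 0.66924) = 18.384568664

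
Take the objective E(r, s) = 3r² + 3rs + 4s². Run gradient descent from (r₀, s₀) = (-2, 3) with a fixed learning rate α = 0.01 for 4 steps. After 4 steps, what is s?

2.35636167

∇E = (6r + 3s, 3r + 8s)
(r₁, s₁) = (-2, 3) − 0.01·(-3, 18) = (-1.97, 2.82)
(r₂, s₂) = (-1.97, 2.82) − 0.01·(-3.36, 16.65) = (-1.9364, 2.6535)
(r₃, s₃) = (-1.9364, 2.6535) − 0.01·(-3.6579, 15.4188) = (-1.899821, 2.499312)
(r₄, s₄) = (-1.899821, 2.499312) − 0.01·(-3.90099, 14.295033) = (-1.8608111, 2.35636167)
s = 2.35636167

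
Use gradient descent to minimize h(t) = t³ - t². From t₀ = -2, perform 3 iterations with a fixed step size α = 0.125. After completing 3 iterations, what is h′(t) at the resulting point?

h′(t) = 3t² - 2t
t₁ = -2 − 0.125·16 = -4
t₂ = -4 − 0.125·56 = -11
t₃ = -11 − 0.125·385 = -59.125
h′(t) at (-59.125) = 10605.546875

10605.546875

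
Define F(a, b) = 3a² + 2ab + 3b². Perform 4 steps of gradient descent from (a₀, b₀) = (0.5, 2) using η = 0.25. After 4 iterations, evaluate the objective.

12.5

∇F = (6a + 2b, 2a + 6b)
(a₁, b₁) = (0.5, 2) − 0.25·(7, 13) = (-1.25, -1.25)
(a₂, b₂) = (-1.25, -1.25) − 0.25·(-10, -10) = (1.25, 1.25)
(a₃, b₃) = (1.25, 1.25) − 0.25·(10, 10) = (-1.25, -1.25)
(a₄, b₄) = (-1.25, -1.25) − 0.25·(-10, -10) = (1.25, 1.25)
F(1.25, 1.25) = 12.5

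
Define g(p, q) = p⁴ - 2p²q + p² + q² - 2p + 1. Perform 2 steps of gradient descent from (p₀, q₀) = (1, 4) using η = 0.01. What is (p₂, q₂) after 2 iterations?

∇g = (4p³ - 4pq + 2p - 2, -2p² + 2q)
Step 1: at (1, 4), ∇g = (-12, 6) → (1, 4) − 0.01·(-12, 6) = (1.12, 3.94)
Step 2: at (1.12, 3.94), ∇g = (-11.791488, 5.3712) → (1.12, 3.94) − 0.01·(-11.791488, 5.3712) = (1.23791488, 3.886288)

(1.23791488, 3.886288)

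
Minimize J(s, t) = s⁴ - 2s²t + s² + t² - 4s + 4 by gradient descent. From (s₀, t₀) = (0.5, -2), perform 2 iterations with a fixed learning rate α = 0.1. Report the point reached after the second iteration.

(0.44585, -1.2155)

∇J = (4s³ - 4st + 2s - 4, -2s² + 2t)
(s₁, t₁) = (0.5, -2) − 0.1·(1.5, -4.5) = (0.35, -1.55)
(s₂, t₂) = (0.35, -1.55) − 0.1·(-0.9585, -3.345) = (0.44585, -1.2155)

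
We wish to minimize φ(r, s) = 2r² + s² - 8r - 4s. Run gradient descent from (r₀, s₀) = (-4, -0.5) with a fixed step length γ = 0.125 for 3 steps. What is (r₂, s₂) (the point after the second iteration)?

∇φ = (4r - 8, 2s - 4)
Step 1: at (-4, -0.5), ∇φ = (-24, -5) → (-4, -0.5) − 0.125·(-24, -5) = (-1, 0.125)
Step 2: at (-1, 0.125), ∇φ = (-12, -3.75) → (-1, 0.125) − 0.125·(-12, -3.75) = (0.5, 0.59375)

(0.5, 0.59375)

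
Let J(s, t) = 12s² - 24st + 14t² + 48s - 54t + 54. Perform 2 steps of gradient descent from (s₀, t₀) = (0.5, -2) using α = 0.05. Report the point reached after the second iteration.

(3.5, -4.82)

∇J = (24s - 24t + 48, -24s + 28t - 54)
(s₁, t₁) = (0.5, -2) − 0.05·(108, -122) = (-4.9, 4.1)
(s₂, t₂) = (-4.9, 4.1) − 0.05·(-168, 178.4) = (3.5, -4.82)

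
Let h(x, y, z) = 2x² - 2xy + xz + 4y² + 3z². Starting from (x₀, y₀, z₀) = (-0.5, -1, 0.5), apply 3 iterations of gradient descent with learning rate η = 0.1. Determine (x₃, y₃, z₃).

∇h = (4x - 2y + z, -2x + 8y, x + 6z)
Step 1: at (-0.5, -1, 0.5), ∇h = (0.5, -7, 2.5) → (-0.5, -1, 0.5) − 0.1·(0.5, -7, 2.5) = (-0.55, -0.3, 0.25)
Step 2: at (-0.55, -0.3, 0.25), ∇h = (-1.35, -1.3, 0.95) → (-0.55, -0.3, 0.25) − 0.1·(-1.35, -1.3, 0.95) = (-0.415, -0.17, 0.155)
Step 3: at (-0.415, -0.17, 0.155), ∇h = (-1.165, -0.53, 0.515) → (-0.415, -0.17, 0.155) − 0.1·(-1.165, -0.53, 0.515) = (-0.2985, -0.117, 0.1035)

(-0.2985, -0.117, 0.1035)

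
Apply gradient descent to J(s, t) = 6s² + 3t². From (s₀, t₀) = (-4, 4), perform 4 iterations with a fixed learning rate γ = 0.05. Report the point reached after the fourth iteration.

(-0.1024, 0.9604)

∇J = (12s, 6t)
(s₁, t₁) = (-4, 4) − 0.05·(-48, 24) = (-1.6, 2.8)
(s₂, t₂) = (-1.6, 2.8) − 0.05·(-19.2, 16.8) = (-0.64, 1.96)
(s₃, t₃) = (-0.64, 1.96) − 0.05·(-7.68, 11.76) = (-0.256, 1.372)
(s₄, t₄) = (-0.256, 1.372) − 0.05·(-3.072, 8.232) = (-0.1024, 0.9604)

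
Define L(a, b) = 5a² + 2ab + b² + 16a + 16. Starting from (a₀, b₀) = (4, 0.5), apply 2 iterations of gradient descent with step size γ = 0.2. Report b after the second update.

2.18

∇L = (10a + 2b + 16, 2a + 2b)
(a₁, b₁) = (4, 0.5) − 0.2·(57, 9) = (-7.4, -1.3)
(a₂, b₂) = (-7.4, -1.3) − 0.2·(-60.6, -17.4) = (4.72, 2.18)
b = 2.18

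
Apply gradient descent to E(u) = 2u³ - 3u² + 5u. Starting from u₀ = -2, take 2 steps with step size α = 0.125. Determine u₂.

E′(u) = 6u² - 6u + 5
u₁ = -2 − 0.125·41 = -7.125
u₂ = -7.125 − 0.125·352.34375 = -51.16796875

-51.16796875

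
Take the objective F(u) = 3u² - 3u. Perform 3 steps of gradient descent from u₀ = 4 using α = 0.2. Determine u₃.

F′(u) = 6u - 3
Step 1: F′(4) = 21; u₁ = 4 − 0.2·21 = -0.2
Step 2: F′(-0.2) = -4.2; u₂ = -0.2 − 0.2·(-4.2) = 0.64
Step 3: F′(0.64) = 0.84; u₃ = 0.64 − 0.2·0.84 = 0.472

0.472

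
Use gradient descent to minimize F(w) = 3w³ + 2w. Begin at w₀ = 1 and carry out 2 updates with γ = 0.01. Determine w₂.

F′(w) = 9w² + 2
Step 1: F′(1) = 11; w₁ = 1 − 0.01·11 = 0.89
Step 2: F′(0.89) = 9.1289; w₂ = 0.89 − 0.01·9.1289 = 0.798711

0.798711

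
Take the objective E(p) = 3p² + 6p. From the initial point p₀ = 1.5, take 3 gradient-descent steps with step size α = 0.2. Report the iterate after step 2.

E′(p) = 6p + 6
p₁ = 1.5 − 0.2·15 = -1.5
p₂ = -1.5 − 0.2·(-3) = -0.9

-0.9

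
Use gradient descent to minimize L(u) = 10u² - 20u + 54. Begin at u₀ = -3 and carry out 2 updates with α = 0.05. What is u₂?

L′(u) = 20u - 20
u₁ = -3 − 0.05·(-80) = 1
u₂ = 1 − 0.05·0 = 1

1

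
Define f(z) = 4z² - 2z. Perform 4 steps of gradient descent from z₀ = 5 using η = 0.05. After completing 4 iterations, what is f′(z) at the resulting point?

f′(z) = 8z - 2
z₁ = 5 − 0.05·38 = 3.1
z₂ = 3.1 − 0.05·22.8 = 1.96
z₃ = 1.96 − 0.05·13.68 = 1.276
z₄ = 1.276 − 0.05·8.208 = 0.8656
f′(z) at (0.8656) = 4.9248

4.9248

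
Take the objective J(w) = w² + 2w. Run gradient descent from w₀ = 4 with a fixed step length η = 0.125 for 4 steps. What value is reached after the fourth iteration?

0.58203125

J′(w) = 2w + 2
w₁ = 4 − 0.125·10 = 2.75
w₂ = 2.75 − 0.125·7.5 = 1.8125
w₃ = 1.8125 − 0.125·5.625 = 1.109375
w₄ = 1.109375 − 0.125·4.21875 = 0.58203125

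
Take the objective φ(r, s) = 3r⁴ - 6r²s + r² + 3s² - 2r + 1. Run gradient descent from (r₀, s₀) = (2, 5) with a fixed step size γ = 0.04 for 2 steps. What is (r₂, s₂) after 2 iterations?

∇φ = (12r³ - 12rs + 2r - 2, -6r² + 6s)
(r₁, s₁) = (2, 5) − 0.04·(-22, 6) = (2.88, 4.76)
(r₂, s₂) = (2.88, 4.76) − 0.04·(125.908864, -21.2064) = (-2.15635456, 5.608256)

(-2.15635456, 5.608256)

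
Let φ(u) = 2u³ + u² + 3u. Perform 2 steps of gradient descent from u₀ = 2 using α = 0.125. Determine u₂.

-4.41796875

φ′(u) = 6u² + 2u + 3
u₁ = 2 − 0.125·31 = -1.875
u₂ = -1.875 − 0.125·20.34375 = -4.41796875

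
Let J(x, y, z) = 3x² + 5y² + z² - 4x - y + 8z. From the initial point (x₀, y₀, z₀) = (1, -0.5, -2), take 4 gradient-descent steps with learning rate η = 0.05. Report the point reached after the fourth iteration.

(0.7467, 0.0625, -2.6878)

∇J = (6x - 4, 10y - 1, 2z + 8)
(x₁, y₁, z₁) = (1, -0.5, -2) − 0.05·(2, -6, 4) = (0.9, -0.2, -2.2)
(x₂, y₂, z₂) = (0.9, -0.2, -2.2) − 0.05·(1.4, -3, 3.6) = (0.83, -0.05, -2.38)
(x₃, y₃, z₃) = (0.83, -0.05, -2.38) − 0.05·(0.98, -1.5, 3.24) = (0.781, 0.025, -2.542)
(x₄, y₄, z₄) = (0.781, 0.025, -2.542) − 0.05·(0.686, -0.75, 2.916) = (0.7467, 0.0625, -2.6878)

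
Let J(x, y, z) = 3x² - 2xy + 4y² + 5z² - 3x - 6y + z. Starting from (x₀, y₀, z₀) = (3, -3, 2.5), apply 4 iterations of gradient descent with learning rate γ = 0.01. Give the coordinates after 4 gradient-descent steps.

∇J = (6x - 2y - 3, -2x + 8y - 6, 10z + 1)
(x₁, y₁, z₁) = (3, -3, 2.5) − 0.01·(21, -36, 26) = (2.79, -2.64, 2.24)
(x₂, y₂, z₂) = (2.79, -2.64, 2.24) − 0.01·(19.02, -32.7, 23.4) = (2.5998, -2.313, 2.006)
(x₃, y₃, z₃) = (2.5998, -2.313, 2.006) − 0.01·(17.2248, -29.7036, 21.06) = (2.427552, -2.015964, 1.7954)
(x₄, y₄, z₄) = (2.427552, -2.015964, 1.7954) − 0.01·(15.59724, -26.982816, 18.954) = (2.2715796, -1.74613584, 1.60586)

(2.2715796, -1.74613584, 1.60586)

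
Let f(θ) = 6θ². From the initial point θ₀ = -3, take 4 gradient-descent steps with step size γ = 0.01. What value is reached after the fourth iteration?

-1.79908608

f′(θ) = 12θ
θ₁ = -3 − 0.01·(-36) = -2.64
θ₂ = -2.64 − 0.01·(-31.68) = -2.3232
θ₃ = -2.3232 − 0.01·(-27.8784) = -2.044416
θ₄ = -2.044416 − 0.01·(-24.532992) = -1.79908608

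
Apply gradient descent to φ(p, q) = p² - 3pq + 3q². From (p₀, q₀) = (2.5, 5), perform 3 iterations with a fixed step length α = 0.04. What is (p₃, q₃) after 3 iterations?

∇φ = (2p - 3q, -3p + 6q)
Step 1: at (2.5, 5), ∇φ = (-10, 22.5) → (2.5, 5) − 0.04·(-10, 22.5) = (2.9, 4.1)
Step 2: at (2.9, 4.1), ∇φ = (-6.5, 15.9) → (2.9, 4.1) − 0.04·(-6.5, 15.9) = (3.16, 3.464)
Step 3: at (3.16, 3.464), ∇φ = (-4.072, 11.304) → (3.16, 3.464) − 0.04·(-4.072, 11.304) = (3.32288, 3.01184)

(3.32288, 3.01184)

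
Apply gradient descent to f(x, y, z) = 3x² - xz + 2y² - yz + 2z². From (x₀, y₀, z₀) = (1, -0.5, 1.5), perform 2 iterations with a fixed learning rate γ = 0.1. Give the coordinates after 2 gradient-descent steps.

∇f = (6x - z, 4y - z, -x - y + 4z)
Step 1: at (1, -0.5, 1.5), ∇f = (4.5, -3.5, 5.5) → (1, -0.5, 1.5) − 0.1·(4.5, -3.5, 5.5) = (0.55, -0.15, 0.95)
Step 2: at (0.55, -0.15, 0.95), ∇f = (2.35, -1.55, 3.4) → (0.55, -0.15, 0.95) − 0.1·(2.35, -1.55, 3.4) = (0.315, 0.005, 0.61)

(0.315, 0.005, 0.61)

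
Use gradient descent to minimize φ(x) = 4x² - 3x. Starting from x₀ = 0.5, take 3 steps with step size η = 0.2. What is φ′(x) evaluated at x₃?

-0.216

φ′(x) = 8x - 3
x₁ = 0.5 − 0.2·1 = 0.3
x₂ = 0.3 − 0.2·(-0.6) = 0.42
x₃ = 0.42 − 0.2·0.36 = 0.348
φ′(x) at (0.348) = -0.216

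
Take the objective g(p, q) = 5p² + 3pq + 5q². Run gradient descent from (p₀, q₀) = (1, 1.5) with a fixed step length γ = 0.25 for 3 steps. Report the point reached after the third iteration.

(-14.1328125, -14.34375)

∇g = (10p + 3q, 3p + 10q)
Step 1: at (1, 1.5), ∇g = (14.5, 18) → (1, 1.5) − 0.25·(14.5, 18) = (-2.625, -3)
Step 2: at (-2.625, -3), ∇g = (-35.25, -37.875) → (-2.625, -3) − 0.25·(-35.25, -37.875) = (6.1875, 6.46875)
Step 3: at (6.1875, 6.46875), ∇g = (81.28125, 83.25) → (6.1875, 6.46875) − 0.25·(81.28125, 83.25) = (-14.1328125, -14.34375)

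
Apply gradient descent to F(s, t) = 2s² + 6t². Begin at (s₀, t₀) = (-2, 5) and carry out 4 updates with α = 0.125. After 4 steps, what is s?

-0.125

∇F = (4s, 12t)
(s₁, t₁) = (-2, 5) − 0.125·(-8, 60) = (-1, -2.5)
(s₂, t₂) = (-1, -2.5) − 0.125·(-4, -30) = (-0.5, 1.25)
(s₃, t₃) = (-0.5, 1.25) − 0.125·(-2, 15) = (-0.25, -0.625)
(s₄, t₄) = (-0.25, -0.625) − 0.125·(-1, -7.5) = (-0.125, 0.3125)
s = -0.125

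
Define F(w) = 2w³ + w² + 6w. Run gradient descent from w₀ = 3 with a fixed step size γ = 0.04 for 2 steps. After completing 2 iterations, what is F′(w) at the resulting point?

6.141861175296

F′(w) = 6w² + 2w + 6
w₁ = 3 − 0.04·66 = 0.36
w₂ = 0.36 − 0.04·7.4976 = 0.060096
F′(w) at (0.060096) = 6.141861175296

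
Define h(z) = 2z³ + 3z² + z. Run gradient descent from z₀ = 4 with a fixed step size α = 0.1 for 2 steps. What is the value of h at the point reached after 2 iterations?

h′(z) = 6z² + 6z + 1
Step 1: h′(4) = 121; z₁ = 4 − 0.1·121 = -8.1
Step 2: h′(-8.1) = 346.06; z₂ = -8.1 − 0.1·346.06 = -42.706
h(-42.706) = -150345.912355632

-150345.912355632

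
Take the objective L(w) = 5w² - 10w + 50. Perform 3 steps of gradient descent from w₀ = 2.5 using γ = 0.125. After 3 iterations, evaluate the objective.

L′(w) = 10w - 10
w₁ = 2.5 − 0.125·15 = 0.625
w₂ = 0.625 − 0.125·(-3.75) = 1.09375
w₃ = 1.09375 − 0.125·0.9375 = 0.9765625
L(0.9765625) = 45.00274658203125

45.00274658203125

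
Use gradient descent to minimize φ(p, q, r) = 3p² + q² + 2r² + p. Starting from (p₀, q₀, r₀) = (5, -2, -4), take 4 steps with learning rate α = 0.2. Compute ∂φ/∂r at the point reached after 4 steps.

-0.0256

∇φ = (6p + 1, 2q, 4r)
(p₁, q₁, r₁) = (5, -2, -4) − 0.2·(31, -4, -16) = (-1.2, -1.2, -0.8)
(p₂, q₂, r₂) = (-1.2, -1.2, -0.8) − 0.2·(-6.2, -2.4, -3.2) = (0.04, -0.72, -0.16)
(p₃, q₃, r₃) = (0.04, -0.72, -0.16) − 0.2·(1.24, -1.44, -0.64) = (-0.208, -0.432, -0.032)
(p₄, q₄, r₄) = (-0.208, -0.432, -0.032) − 0.2·(-0.248, -0.864, -0.128) = (-0.1584, -0.2592, -0.0064)
∂φ/∂r at (-0.1584, -0.2592, -0.0064) = -0.0256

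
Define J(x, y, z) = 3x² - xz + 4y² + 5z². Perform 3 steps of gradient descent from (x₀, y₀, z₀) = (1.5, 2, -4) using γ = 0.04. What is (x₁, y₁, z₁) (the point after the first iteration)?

∇J = (6x - z, 8y, -x + 10z)
Step 1: at (1.5, 2, -4), ∇J = (13, 16, -41.5) → (1.5, 2, -4) − 0.04·(13, 16, -41.5) = (0.98, 1.36, -2.34)

(0.98, 1.36, -2.34)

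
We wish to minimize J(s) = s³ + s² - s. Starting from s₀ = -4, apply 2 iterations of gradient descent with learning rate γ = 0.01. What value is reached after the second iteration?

-4.870363

J′(s) = 3s² + 2s - 1
Step 1: J′(-4) = 39; s₁ = -4 − 0.01·39 = -4.39
Step 2: J′(-4.39) = 48.0363; s₂ = -4.39 − 0.01·48.0363 = -4.870363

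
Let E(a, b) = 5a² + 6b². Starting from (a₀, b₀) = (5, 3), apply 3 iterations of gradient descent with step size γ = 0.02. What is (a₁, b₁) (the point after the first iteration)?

∇E = (10a, 12b)
Step 1: at (5, 3), ∇E = (50, 36) → (5, 3) − 0.02·(50, 36) = (4, 2.28)

(4, 2.28)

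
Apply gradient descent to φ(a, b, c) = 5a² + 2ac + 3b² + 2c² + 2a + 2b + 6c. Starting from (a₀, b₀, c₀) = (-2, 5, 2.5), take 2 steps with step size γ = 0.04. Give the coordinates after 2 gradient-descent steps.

(-1.1296, 2.7472, 1.5752)

∇φ = (10a + 2c + 2, 6b + 2, 2a + 4c + 6)
(a₁, b₁, c₁) = (-2, 5, 2.5) − 0.04·(-13, 32, 12) = (-1.48, 3.72, 2.02)
(a₂, b₂, c₂) = (-1.48, 3.72, 2.02) − 0.04·(-8.76, 24.32, 11.12) = (-1.1296, 2.7472, 1.5752)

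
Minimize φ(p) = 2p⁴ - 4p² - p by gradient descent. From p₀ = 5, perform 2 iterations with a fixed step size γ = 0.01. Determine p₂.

φ′(p) = 8p³ - 8p - 1
p₁ = 5 − 0.01·959 = -4.59
p₂ = -4.59 − 0.01·(-737.900632) = 2.78900632

2.78900632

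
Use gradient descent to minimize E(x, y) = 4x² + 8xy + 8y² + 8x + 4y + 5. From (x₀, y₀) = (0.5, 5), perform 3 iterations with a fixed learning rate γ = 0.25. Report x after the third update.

-196.5

∇E = (8x + 8y + 8, 8x + 16y + 4)
(x₁, y₁) = (0.5, 5) − 0.25·(52, 88) = (-12.5, -17)
(x₂, y₂) = (-12.5, -17) − 0.25·(-228, -368) = (44.5, 75)
(x₃, y₃) = (44.5, 75) − 0.25·(964, 1560) = (-196.5, -315)
x = -196.5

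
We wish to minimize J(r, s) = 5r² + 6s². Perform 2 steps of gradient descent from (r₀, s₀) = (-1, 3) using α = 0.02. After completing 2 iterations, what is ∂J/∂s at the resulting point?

∇J = (10r, 12s)
Step 1: at (-1, 3), ∇J = (-10, 36) → (-1, 3) − 0.02·(-10, 36) = (-0.8, 2.28)
Step 2: at (-0.8, 2.28), ∇J = (-8, 27.36) → (-0.8, 2.28) − 0.02·(-8, 27.36) = (-0.64, 1.7328)
∂J/∂s at (-0.64, 1.7328) = 20.7936

20.7936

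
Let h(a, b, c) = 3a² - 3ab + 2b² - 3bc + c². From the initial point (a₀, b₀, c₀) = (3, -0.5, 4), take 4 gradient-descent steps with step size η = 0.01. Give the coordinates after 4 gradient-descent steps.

∇h = (6a - 3b, -3a + 4b - 3c, -3b + 2c)
Step 1: at (3, -0.5, 4), ∇h = (19.5, -23, 9.5) → (3, -0.5, 4) − 0.01·(19.5, -23, 9.5) = (2.805, -0.27, 3.905)
Step 2: at (2.805, -0.27, 3.905), ∇h = (17.64, -21.21, 8.62) → (2.805, -0.27, 3.905) − 0.01·(17.64, -21.21, 8.62) = (2.6286, -0.0579, 3.8188)
Step 3: at (2.6286, -0.0579, 3.8188), ∇h = (15.9453, -19.5738, 7.8113) → (2.6286, -0.0579, 3.8188) − 0.01·(15.9453, -19.5738, 7.8113) = (2.469147, 0.137838, 3.740687)
Step 4: at (2.469147, 0.137838, 3.740687), ∇h = (14.401368, -18.07815, 7.06786) → (2.469147, 0.137838, 3.740687) − 0.01·(14.401368, -18.07815, 7.06786) = (2.32513332, 0.3186195, 3.6700084)

(2.32513332, 0.3186195, 3.6700084)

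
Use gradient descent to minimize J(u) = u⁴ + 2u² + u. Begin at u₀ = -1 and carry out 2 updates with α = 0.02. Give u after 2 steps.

-0.76031552

J′(u) = 4u³ + 4u + 1
u₁ = -1 − 0.02·(-7) = -0.86
u₂ = -0.86 − 0.02·(-4.984224) = -0.76031552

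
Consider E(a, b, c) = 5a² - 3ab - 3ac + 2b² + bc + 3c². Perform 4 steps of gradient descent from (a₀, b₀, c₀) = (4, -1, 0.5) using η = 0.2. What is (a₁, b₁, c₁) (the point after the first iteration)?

∇E = (10a - 3b - 3c, -3a + 4b + c, -3a + b + 6c)
(a₁, b₁, c₁) = (4, -1, 0.5) − 0.2·(41.5, -15.5, -10) = (-4.3, 2.1, 2.5)

(-4.3, 2.1, 2.5)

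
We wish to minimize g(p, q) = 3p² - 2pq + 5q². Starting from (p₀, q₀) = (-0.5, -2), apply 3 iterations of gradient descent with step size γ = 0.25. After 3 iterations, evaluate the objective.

∇g = (6p - 2q, -2p + 10q)
Step 1: at (-0.5, -2), ∇g = (1, -19) → (-0.5, -2) − 0.25·(1, -19) = (-0.75, 2.75)
Step 2: at (-0.75, 2.75), ∇g = (-10, 29) → (-0.75, 2.75) − 0.25·(-10, 29) = (1.75, -4.5)
Step 3: at (1.75, -4.5), ∇g = (19.5, -48.5) → (1.75, -4.5) − 0.25·(19.5, -48.5) = (-3.125, 7.625)
g(-3.125, 7.625) = 367.65625

367.65625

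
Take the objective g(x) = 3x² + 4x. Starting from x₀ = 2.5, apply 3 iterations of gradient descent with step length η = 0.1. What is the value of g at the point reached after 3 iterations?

g′(x) = 6x + 4
x₁ = 2.5 − 0.1·19 = 0.6
x₂ = 0.6 − 0.1·7.6 = -0.16
x₃ = -0.16 − 0.1·3.04 = -0.464
g(-0.464) = -1.210112

-1.210112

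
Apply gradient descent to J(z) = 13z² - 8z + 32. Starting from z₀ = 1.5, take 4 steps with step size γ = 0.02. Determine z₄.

J′(z) = 26z - 8
z₁ = 1.5 − 0.02·31 = 0.88
z₂ = 0.88 − 0.02·14.88 = 0.5824
z₃ = 0.5824 − 0.02·7.1424 = 0.439552
z₄ = 0.439552 − 0.02·3.428352 = 0.37098496

0.37098496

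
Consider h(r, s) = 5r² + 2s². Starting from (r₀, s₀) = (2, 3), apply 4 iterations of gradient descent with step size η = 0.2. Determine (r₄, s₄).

(2, 0.0048)

∇h = (10r, 4s)
Step 1: at (2, 3), ∇h = (20, 12) → (2, 3) − 0.2·(20, 12) = (-2, 0.6)
Step 2: at (-2, 0.6), ∇h = (-20, 2.4) → (-2, 0.6) − 0.2·(-20, 2.4) = (2, 0.12)
Step 3: at (2, 0.12), ∇h = (20, 0.48) → (2, 0.12) − 0.2·(20, 0.48) = (-2, 0.024)
Step 4: at (-2, 0.024), ∇h = (-20, 0.096) → (-2, 0.024) − 0.2·(-20, 0.096) = (2, 0.0048)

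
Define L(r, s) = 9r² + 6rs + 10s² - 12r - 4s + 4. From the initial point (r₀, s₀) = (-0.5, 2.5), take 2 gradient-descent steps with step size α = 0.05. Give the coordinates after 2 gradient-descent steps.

∇L = (18r + 6s - 12, 6r + 20s - 4)
(r₁, s₁) = (-0.5, 2.5) − 0.05·(-6, 43) = (-0.2, 0.35)
(r₂, s₂) = (-0.2, 0.35) − 0.05·(-13.5, 1.8) = (0.475, 0.26)

(0.475, 0.26)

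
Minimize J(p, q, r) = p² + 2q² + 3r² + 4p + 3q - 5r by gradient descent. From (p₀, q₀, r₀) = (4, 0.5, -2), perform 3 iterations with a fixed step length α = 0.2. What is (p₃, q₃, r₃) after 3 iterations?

∇J = (2p + 4, 4q + 3, 6r - 5)
(p₁, q₁, r₁) = (4, 0.5, -2) − 0.2·(12, 5, -17) = (1.6, -0.5, 1.4)
(p₂, q₂, r₂) = (1.6, -0.5, 1.4) − 0.2·(7.2, 1, 3.4) = (0.16, -0.7, 0.72)
(p₃, q₃, r₃) = (0.16, -0.7, 0.72) − 0.2·(4.32, 0.2, -0.68) = (-0.704, -0.74, 0.856)

(-0.704, -0.74, 0.856)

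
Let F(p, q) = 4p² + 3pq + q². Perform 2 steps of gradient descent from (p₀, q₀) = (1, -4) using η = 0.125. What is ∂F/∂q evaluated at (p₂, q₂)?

-2.390625

∇F = (8p + 3q, 3p + 2q)
(p₁, q₁) = (1, -4) − 0.125·(-4, -5) = (1.5, -3.375)
(p₂, q₂) = (1.5, -3.375) − 0.125·(1.875, -2.25) = (1.265625, -3.09375)
∂F/∂q at (1.265625, -3.09375) = -2.390625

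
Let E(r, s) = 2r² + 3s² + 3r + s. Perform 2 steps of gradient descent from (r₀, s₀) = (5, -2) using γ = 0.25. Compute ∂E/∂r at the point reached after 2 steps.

∇E = (4r + 3, 6s + 1)
Step 1: at (5, -2), ∇E = (23, -11) → (5, -2) − 0.25·(23, -11) = (-0.75, 0.75)
Step 2: at (-0.75, 0.75), ∇E = (0, 5.5) → (-0.75, 0.75) − 0.25·(0, 5.5) = (-0.75, -0.625)
∂E/∂r at (-0.75, -0.625) = 0

0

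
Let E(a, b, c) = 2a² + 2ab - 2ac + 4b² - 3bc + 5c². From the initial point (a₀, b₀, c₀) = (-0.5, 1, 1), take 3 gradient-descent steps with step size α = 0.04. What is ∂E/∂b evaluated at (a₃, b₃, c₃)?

∇E = (4a + 2b - 2c, 2a + 8b - 3c, -2a - 3b + 10c)
Step 1: at (-0.5, 1, 1), ∇E = (-2, 4, 8) → (-0.5, 1, 1) − 0.04·(-2, 4, 8) = (-0.42, 0.84, 0.68)
Step 2: at (-0.42, 0.84, 0.68), ∇E = (-1.36, 3.84, 5.12) → (-0.42, 0.84, 0.68) − 0.04·(-1.36, 3.84, 5.12) = (-0.3656, 0.6864, 0.4752)
Step 3: at (-0.3656, 0.6864, 0.4752), ∇E = (-1.04, 3.3344, 3.424) → (-0.3656, 0.6864, 0.4752) − 0.04·(-1.04, 3.3344, 3.424) = (-0.324, 0.553024, 0.33824)
∂E/∂b at (-0.324, 0.553024, 0.33824) = 2.761472

2.761472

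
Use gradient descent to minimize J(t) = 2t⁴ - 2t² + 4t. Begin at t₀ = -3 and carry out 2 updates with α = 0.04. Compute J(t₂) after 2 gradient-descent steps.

2785179.39602432

J′(t) = 8t³ - 4t + 4
t₁ = -3 − 0.04·(-200) = 5
t₂ = 5 − 0.04·984 = -34.36
J(-34.36) = 2785179.39602432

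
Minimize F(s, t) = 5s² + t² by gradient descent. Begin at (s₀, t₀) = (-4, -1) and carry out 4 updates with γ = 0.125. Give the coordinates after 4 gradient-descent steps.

∇F = (10s, 2t)
Step 1: at (-4, -1), ∇F = (-40, -2) → (-4, -1) − 0.125·(-40, -2) = (1, -0.75)
Step 2: at (1, -0.75), ∇F = (10, -1.5) → (1, -0.75) − 0.125·(10, -1.5) = (-0.25, -0.5625)
Step 3: at (-0.25, -0.5625), ∇F = (-2.5, -1.125) → (-0.25, -0.5625) − 0.125·(-2.5, -1.125) = (0.0625, -0.421875)
Step 4: at (0.0625, -0.421875), ∇F = (0.625, -0.84375) → (0.0625, -0.421875) − 0.125·(0.625, -0.84375) = (-0.015625, -0.31640625)

(-0.015625, -0.31640625)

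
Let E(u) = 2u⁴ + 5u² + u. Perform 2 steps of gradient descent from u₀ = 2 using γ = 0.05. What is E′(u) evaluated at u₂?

344.071134765625

E′(u) = 8u³ + 10u + 1
u₁ = 2 − 0.05·85 = -2.25
u₂ = -2.25 − 0.05·(-112.625) = 3.38125
E′(u) at (3.38125) = 344.071134765625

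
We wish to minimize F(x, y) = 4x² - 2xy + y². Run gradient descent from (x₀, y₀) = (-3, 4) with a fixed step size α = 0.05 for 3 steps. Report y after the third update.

∇F = (8x - 2y, -2x + 2y)
Step 1: at (-3, 4), ∇F = (-32, 14) → (-3, 4) − 0.05·(-32, 14) = (-1.4, 3.3)
Step 2: at (-1.4, 3.3), ∇F = (-17.8, 9.4) → (-1.4, 3.3) − 0.05·(-17.8, 9.4) = (-0.51, 2.83)
Step 3: at (-0.51, 2.83), ∇F = (-9.74, 6.68) → (-0.51, 2.83) − 0.05·(-9.74, 6.68) = (-0.023, 2.496)
y = 2.496

2.496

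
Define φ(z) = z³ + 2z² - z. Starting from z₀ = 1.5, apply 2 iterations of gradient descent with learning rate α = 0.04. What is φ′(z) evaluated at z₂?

3.926915890992

φ′(z) = 3z² + 4z - 1
z₁ = 1.5 − 0.04·11.75 = 1.03
z₂ = 1.03 − 0.04·6.3027 = 0.777892
φ′(z) at (0.777892) = 3.926915890992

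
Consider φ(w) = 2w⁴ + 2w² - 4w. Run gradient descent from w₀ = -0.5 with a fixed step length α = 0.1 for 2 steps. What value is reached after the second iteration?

φ′(w) = 8w³ + 4w - 4
Step 1: φ′(-0.5) = -7; w₁ = -0.5 − 0.1·(-7) = 0.2
Step 2: φ′(0.2) = -3.136; w₂ = 0.2 − 0.1·(-3.136) = 0.5136

0.5136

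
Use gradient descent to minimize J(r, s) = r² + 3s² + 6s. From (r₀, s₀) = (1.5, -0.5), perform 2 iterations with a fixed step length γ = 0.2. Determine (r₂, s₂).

(0.54, -0.98)

∇J = (2r, 6s + 6)
Step 1: at (1.5, -0.5), ∇J = (3, 3) → (1.5, -0.5) − 0.2·(3, 3) = (0.9, -1.1)
Step 2: at (0.9, -1.1), ∇J = (1.8, -0.6) → (0.9, -1.1) − 0.2·(1.8, -0.6) = (0.54, -0.98)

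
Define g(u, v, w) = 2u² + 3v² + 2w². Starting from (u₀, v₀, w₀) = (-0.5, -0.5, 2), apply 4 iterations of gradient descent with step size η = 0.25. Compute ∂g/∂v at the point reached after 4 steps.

∇g = (4u, 6v, 4w)
(u₁, v₁, w₁) = (-0.5, -0.5, 2) − 0.25·(-2, -3, 8) = (0, 0.25, 0)
(u₂, v₂, w₂) = (0, 0.25, 0) − 0.25·(0, 1.5, 0) = (0, -0.125, 0)
(u₃, v₃, w₃) = (0, -0.125, 0) − 0.25·(0, -0.75, 0) = (0, 0.0625, 0)
(u₄, v₄, w₄) = (0, 0.0625, 0) − 0.25·(0, 0.375, 0) = (0, -0.03125, 0)
∂g/∂v at (0, -0.03125, 0) = -0.1875

-0.1875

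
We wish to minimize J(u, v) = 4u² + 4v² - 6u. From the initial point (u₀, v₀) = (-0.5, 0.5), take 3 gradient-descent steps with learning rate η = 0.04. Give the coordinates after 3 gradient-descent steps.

∇J = (8u - 6, 8v)
(u₁, v₁) = (-0.5, 0.5) − 0.04·(-10, 4) = (-0.1, 0.34)
(u₂, v₂) = (-0.1, 0.34) − 0.04·(-6.8, 2.72) = (0.172, 0.2312)
(u₃, v₃) = (0.172, 0.2312) − 0.04·(-4.624, 1.8496) = (0.35696, 0.157216)

(0.35696, 0.157216)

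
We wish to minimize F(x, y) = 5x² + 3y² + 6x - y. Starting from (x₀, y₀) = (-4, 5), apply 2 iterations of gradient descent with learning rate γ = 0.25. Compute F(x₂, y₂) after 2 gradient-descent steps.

∇F = (10x + 6, 6y - 1)
(x₁, y₁) = (-4, 5) − 0.25·(-34, 29) = (4.5, -2.25)
(x₂, y₂) = (4.5, -2.25) − 0.25·(51, -14.5) = (-8.25, 1.375)
F(-8.25, 1.375) = 295.109375

295.109375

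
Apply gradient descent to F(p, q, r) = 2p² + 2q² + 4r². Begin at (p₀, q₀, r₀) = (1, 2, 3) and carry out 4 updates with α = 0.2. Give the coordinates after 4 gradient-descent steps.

∇F = (4p, 4q, 8r)
Step 1: at (1, 2, 3), ∇F = (4, 8, 24) → (1, 2, 3) − 0.2·(4, 8, 24) = (0.2, 0.4, -1.8)
Step 2: at (0.2, 0.4, -1.8), ∇F = (0.8, 1.6, -14.4) → (0.2, 0.4, -1.8) − 0.2·(0.8, 1.6, -14.4) = (0.04, 0.08, 1.08)
Step 3: at (0.04, 0.08, 1.08), ∇F = (0.16, 0.32, 8.64) → (0.04, 0.08, 1.08) − 0.2·(0.16, 0.32, 8.64) = (0.008, 0.016, -0.648)
Step 4: at (0.008, 0.016, -0.648), ∇F = (0.032, 0.064, -5.184) → (0.008, 0.016, -0.648) − 0.2·(0.032, 0.064, -5.184) = (0.0016, 0.0032, 0.3888)

(0.0016, 0.0032, 0.3888)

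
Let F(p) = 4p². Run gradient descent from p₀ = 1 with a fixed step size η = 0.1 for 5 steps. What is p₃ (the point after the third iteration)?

F′(p) = 8p
Step 1: F′(1) = 8; p₁ = 1 − 0.1·8 = 0.2
Step 2: F′(0.2) = 1.6; p₂ = 0.2 − 0.1·1.6 = 0.04
Step 3: F′(0.04) = 0.32; p₃ = 0.04 − 0.1·0.32 = 0.008

0.008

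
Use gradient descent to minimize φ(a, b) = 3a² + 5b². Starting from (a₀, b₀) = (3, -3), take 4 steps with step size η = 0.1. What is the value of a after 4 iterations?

0.0768

∇φ = (6a, 10b)
Step 1: at (3, -3), ∇φ = (18, -30) → (3, -3) − 0.1·(18, -30) = (1.2, 0)
Step 2: at (1.2, 0), ∇φ = (7.2, 0) → (1.2, 0) − 0.1·(7.2, 0) = (0.48, 0)
Step 3: at (0.48, 0), ∇φ = (2.88, 0) → (0.48, 0) − 0.1·(2.88, 0) = (0.192, 0)
Step 4: at (0.192, 0), ∇φ = (1.152, 0) → (0.192, 0) − 0.1·(1.152, 0) = (0.0768, 0)
a = 0.0768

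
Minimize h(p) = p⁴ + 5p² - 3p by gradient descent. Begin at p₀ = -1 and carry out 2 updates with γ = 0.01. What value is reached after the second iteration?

-0.69412852

h′(p) = 4p³ + 10p - 3
Step 1: h′(-1) = -17; p₁ = -1 − 0.01·(-17) = -0.83
Step 2: h′(-0.83) = -13.587148; p₂ = -0.83 − 0.01·(-13.587148) = -0.69412852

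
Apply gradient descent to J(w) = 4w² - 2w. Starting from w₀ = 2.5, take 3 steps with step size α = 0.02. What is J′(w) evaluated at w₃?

J′(w) = 8w - 2
w₁ = 2.5 − 0.02·18 = 2.14
w₂ = 2.14 − 0.02·15.12 = 1.8376
w₃ = 1.8376 − 0.02·12.7008 = 1.583584
J′(w) at (1.583584) = 10.668672

10.668672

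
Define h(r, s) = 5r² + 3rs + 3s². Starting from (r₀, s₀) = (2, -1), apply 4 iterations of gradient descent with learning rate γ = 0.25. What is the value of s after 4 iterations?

∇h = (10r + 3s, 3r + 6s)
Step 1: at (2, -1), ∇h = (17, 0) → (2, -1) − 0.25·(17, 0) = (-2.25, -1)
Step 2: at (-2.25, -1), ∇h = (-25.5, -12.75) → (-2.25, -1) − 0.25·(-25.5, -12.75) = (4.125, 2.1875)
Step 3: at (4.125, 2.1875), ∇h = (47.8125, 25.5) → (4.125, 2.1875) − 0.25·(47.8125, 25.5) = (-7.828125, -4.1875)
Step 4: at (-7.828125, -4.1875), ∇h = (-90.84375, -48.609375) → (-7.828125, -4.1875) − 0.25·(-90.84375, -48.609375) = (14.8828125, 7.96484375)
s = 7.96484375

7.96484375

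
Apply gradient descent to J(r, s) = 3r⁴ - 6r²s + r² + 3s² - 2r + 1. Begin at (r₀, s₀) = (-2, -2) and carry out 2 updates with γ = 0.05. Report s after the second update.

∇J = (12r³ - 12rs + 2r - 2, -6r² + 6s)
Step 1: at (-2, -2), ∇J = (-150, -36) → (-2, -2) − 0.05·(-150, -36) = (5.5, -0.2)
Step 2: at (5.5, -0.2), ∇J = (2018.7, -182.7) → (5.5, -0.2) − 0.05·(2018.7, -182.7) = (-95.435, 8.935)
s = 8.935

8.935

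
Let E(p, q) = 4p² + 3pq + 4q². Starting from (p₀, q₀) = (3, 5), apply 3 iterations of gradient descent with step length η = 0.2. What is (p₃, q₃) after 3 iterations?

∇E = (8p + 3q, 3p + 8q)
(p₁, q₁) = (3, 5) − 0.2·(39, 49) = (-4.8, -4.8)
(p₂, q₂) = (-4.8, -4.8) − 0.2·(-52.8, -52.8) = (5.76, 5.76)
(p₃, q₃) = (5.76, 5.76) − 0.2·(63.36, 63.36) = (-6.912, -6.912)

(-6.912, -6.912)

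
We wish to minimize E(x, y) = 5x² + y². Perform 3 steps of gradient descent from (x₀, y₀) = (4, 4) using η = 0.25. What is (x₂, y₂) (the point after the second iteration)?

(9, 1)

∇E = (10x, 2y)
Step 1: at (4, 4), ∇E = (40, 8) → (4, 4) − 0.25·(40, 8) = (-6, 2)
Step 2: at (-6, 2), ∇E = (-60, 4) → (-6, 2) − 0.25·(-60, 4) = (9, 1)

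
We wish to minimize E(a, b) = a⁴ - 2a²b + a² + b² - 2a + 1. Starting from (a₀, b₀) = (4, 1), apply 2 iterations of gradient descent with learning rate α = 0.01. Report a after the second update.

1.46318944

∇E = (4a³ - 4ab + 2a - 2, -2a² + 2b)
Step 1: at (4, 1), ∇E = (246, -30) → (4, 1) − 0.01·(246, -30) = (1.54, 1.3)
Step 2: at (1.54, 1.3), ∇E = (7.681056, -2.1432) → (1.54, 1.3) − 0.01·(7.681056, -2.1432) = (1.46318944, 1.321432)
a = 1.46318944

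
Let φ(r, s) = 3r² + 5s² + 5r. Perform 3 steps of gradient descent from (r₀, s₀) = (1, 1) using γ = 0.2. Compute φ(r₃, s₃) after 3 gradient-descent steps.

∇φ = (6r + 5, 10s)
(r₁, s₁) = (1, 1) − 0.2·(11, 10) = (-1.2, -1)
(r₂, s₂) = (-1.2, -1) − 0.2·(-2.2, -10) = (-0.76, 1)
(r₃, s₃) = (-0.76, 1) − 0.2·(0.44, 10) = (-0.848, -1)
φ(-0.848, -1) = 2.917312

2.917312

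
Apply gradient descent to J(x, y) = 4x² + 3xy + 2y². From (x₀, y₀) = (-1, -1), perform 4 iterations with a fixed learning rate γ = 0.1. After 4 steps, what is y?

∇J = (8x + 3y, 3x + 4y)
(x₁, y₁) = (-1, -1) − 0.1·(-11, -7) = (0.1, -0.3)
(x₂, y₂) = (0.1, -0.3) − 0.1·(-0.1, -0.9) = (0.11, -0.21)
(x₃, y₃) = (0.11, -0.21) − 0.1·(0.25, -0.51) = (0.085, -0.159)
(x₄, y₄) = (0.085, -0.159) − 0.1·(0.203, -0.381) = (0.0647, -0.1209)
y = -0.1209

-0.1209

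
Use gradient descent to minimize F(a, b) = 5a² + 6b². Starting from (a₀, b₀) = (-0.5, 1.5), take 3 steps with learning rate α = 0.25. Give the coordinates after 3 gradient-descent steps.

(1.6875, -12)

∇F = (10a, 12b)
Step 1: at (-0.5, 1.5), ∇F = (-5, 18) → (-0.5, 1.5) − 0.25·(-5, 18) = (0.75, -3)
Step 2: at (0.75, -3), ∇F = (7.5, -36) → (0.75, -3) − 0.25·(7.5, -36) = (-1.125, 6)
Step 3: at (-1.125, 6), ∇F = (-11.25, 72) → (-1.125, 6) − 0.25·(-11.25, 72) = (1.6875, -12)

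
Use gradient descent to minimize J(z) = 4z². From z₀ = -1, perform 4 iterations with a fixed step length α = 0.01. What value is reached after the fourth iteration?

J′(z) = 8z
Step 1: J′(-1) = -8; z₁ = -1 − 0.01·(-8) = -0.92
Step 2: J′(-0.92) = -7.36; z₂ = -0.92 − 0.01·(-7.36) = -0.8464
Step 3: J′(-0.8464) = -6.7712; z₃ = -0.8464 − 0.01·(-6.7712) = -0.778688
Step 4: J′(-0.778688) = -6.229504; z₄ = -0.778688 − 0.01·(-6.229504) = -0.71639296

-0.71639296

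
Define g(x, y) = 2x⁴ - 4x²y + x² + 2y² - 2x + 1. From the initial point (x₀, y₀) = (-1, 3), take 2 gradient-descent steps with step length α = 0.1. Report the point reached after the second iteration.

∇g = (8x³ - 8xy + 2x - 2, -4x² + 4y)
(x₁, y₁) = (-1, 3) − 0.1·(12, 8) = (-2.2, 2.2)
(x₂, y₂) = (-2.2, 2.2) − 0.1·(-52.864, -10.56) = (3.0864, 3.256)

(3.0864, 3.256)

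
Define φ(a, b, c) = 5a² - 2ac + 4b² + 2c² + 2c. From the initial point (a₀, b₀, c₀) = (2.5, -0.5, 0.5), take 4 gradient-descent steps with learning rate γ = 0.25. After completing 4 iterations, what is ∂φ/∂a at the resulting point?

∇φ = (10a - 2c, 8b, -2a + 4c + 2)
Step 1: at (2.5, -0.5, 0.5), ∇φ = (24, -4, -1) → (2.5, -0.5, 0.5) − 0.25·(24, -4, -1) = (-3.5, 0.5, 0.75)
Step 2: at (-3.5, 0.5, 0.75), ∇φ = (-36.5, 4, 12) → (-3.5, 0.5, 0.75) − 0.25·(-36.5, 4, 12) = (5.625, -0.5, -2.25)
Step 3: at (5.625, -0.5, -2.25), ∇φ = (60.75, -4, -18.25) → (5.625, -0.5, -2.25) − 0.25·(60.75, -4, -18.25) = (-9.5625, 0.5, 2.3125)
Step 4: at (-9.5625, 0.5, 2.3125), ∇φ = (-100.25, 4, 30.375) → (-9.5625, 0.5, 2.3125) − 0.25·(-100.25, 4, 30.375) = (15.5, -0.5, -5.28125)
∂φ/∂a at (15.5, -0.5, -5.28125) = 165.5625

165.5625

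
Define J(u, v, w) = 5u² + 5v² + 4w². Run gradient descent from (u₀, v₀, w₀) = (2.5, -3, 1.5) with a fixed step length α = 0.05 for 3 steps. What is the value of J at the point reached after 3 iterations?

1.61131025

∇J = (10u, 10v, 8w)
Step 1: at (2.5, -3, 1.5), ∇J = (25, -30, 12) → (2.5, -3, 1.5) − 0.05·(25, -30, 12) = (1.25, -1.5, 0.9)
Step 2: at (1.25, -1.5, 0.9), ∇J = (12.5, -15, 7.2) → (1.25, -1.5, 0.9) − 0.05·(12.5, -15, 7.2) = (0.625, -0.75, 0.54)
Step 3: at (0.625, -0.75, 0.54), ∇J = (6.25, -7.5, 4.32) → (0.625, -0.75, 0.54) − 0.05·(6.25, -7.5, 4.32) = (0.3125, -0.375, 0.324)
J(0.3125, -0.375, 0.324) = 1.61131025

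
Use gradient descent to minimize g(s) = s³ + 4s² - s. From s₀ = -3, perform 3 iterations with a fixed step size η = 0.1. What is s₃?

-4.5363632

g′(s) = 3s² + 8s - 1
s₁ = -3 − 0.1·2 = -3.2
s₂ = -3.2 − 0.1·4.12 = -3.612
s₃ = -3.612 − 0.1·9.243632 = -4.5363632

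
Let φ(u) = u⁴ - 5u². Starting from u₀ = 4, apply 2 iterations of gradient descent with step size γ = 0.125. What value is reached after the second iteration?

6031.75

φ′(u) = 4u³ - 10u
Step 1: φ′(4) = 216; u₁ = 4 − 0.125·216 = -23
Step 2: φ′(-23) = -48438; u₂ = -23 − 0.125·(-48438) = 6031.75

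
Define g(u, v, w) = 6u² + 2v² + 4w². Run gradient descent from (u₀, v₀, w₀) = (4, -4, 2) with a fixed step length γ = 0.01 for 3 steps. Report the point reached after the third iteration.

(2.725888, -3.538944, 1.557376)

∇g = (12u, 4v, 8w)
Step 1: at (4, -4, 2), ∇g = (48, -16, 16) → (4, -4, 2) − 0.01·(48, -16, 16) = (3.52, -3.84, 1.84)
Step 2: at (3.52, -3.84, 1.84), ∇g = (42.24, -15.36, 14.72) → (3.52, -3.84, 1.84) − 0.01·(42.24, -15.36, 14.72) = (3.0976, -3.6864, 1.6928)
Step 3: at (3.0976, -3.6864, 1.6928), ∇g = (37.1712, -14.7456, 13.5424) → (3.0976, -3.6864, 1.6928) − 0.01·(37.1712, -14.7456, 13.5424) = (2.725888, -3.538944, 1.557376)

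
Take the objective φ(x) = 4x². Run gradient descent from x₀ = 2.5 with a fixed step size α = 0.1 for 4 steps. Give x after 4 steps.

φ′(x) = 8x
Step 1: φ′(2.5) = 20; x₁ = 2.5 − 0.1·20 = 0.5
Step 2: φ′(0.5) = 4; x₂ = 0.5 − 0.1·4 = 0.1
Step 3: φ′(0.1) = 0.8; x₃ = 0.1 − 0.1·0.8 = 0.02
Step 4: φ′(0.02) = 0.16; x₄ = 0.02 − 0.1·0.16 = 0.004

0.004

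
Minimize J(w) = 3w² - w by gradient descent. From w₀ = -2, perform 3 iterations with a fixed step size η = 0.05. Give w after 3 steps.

-0.5765

J′(w) = 6w - 1
w₁ = -2 − 0.05·(-13) = -1.35
w₂ = -1.35 − 0.05·(-9.1) = -0.895
w₃ = -0.895 − 0.05·(-6.37) = -0.5765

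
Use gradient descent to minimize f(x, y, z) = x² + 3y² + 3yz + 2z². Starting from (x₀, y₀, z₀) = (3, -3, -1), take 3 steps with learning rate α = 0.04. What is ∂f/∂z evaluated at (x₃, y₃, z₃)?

-3.2832

∇f = (2x, 6y + 3z, 3y + 4z)
Step 1: at (3, -3, -1), ∇f = (6, -21, -13) → (3, -3, -1) − 0.04·(6, -21, -13) = (2.76, -2.16, -0.48)
Step 2: at (2.76, -2.16, -0.48), ∇f = (5.52, -14.4, -8.4) → (2.76, -2.16, -0.48) − 0.04·(5.52, -14.4, -8.4) = (2.5392, -1.584, -0.144)
Step 3: at (2.5392, -1.584, -0.144), ∇f = (5.0784, -9.936, -5.328) → (2.5392, -1.584, -0.144) − 0.04·(5.0784, -9.936, -5.328) = (2.336064, -1.18656, 0.06912)
∂f/∂z at (2.336064, -1.18656, 0.06912) = -3.2832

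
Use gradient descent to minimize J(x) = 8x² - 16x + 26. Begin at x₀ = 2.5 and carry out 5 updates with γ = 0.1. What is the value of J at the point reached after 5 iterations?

18.1088391168

J′(x) = 16x - 16
x₁ = 2.5 − 0.1·24 = 0.1
x₂ = 0.1 − 0.1·(-14.4) = 1.54
x₃ = 1.54 − 0.1·8.64 = 0.676
x₄ = 0.676 − 0.1·(-5.184) = 1.1944
x₅ = 1.1944 − 0.1·3.1104 = 0.88336
J(0.88336) = 18.1088391168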